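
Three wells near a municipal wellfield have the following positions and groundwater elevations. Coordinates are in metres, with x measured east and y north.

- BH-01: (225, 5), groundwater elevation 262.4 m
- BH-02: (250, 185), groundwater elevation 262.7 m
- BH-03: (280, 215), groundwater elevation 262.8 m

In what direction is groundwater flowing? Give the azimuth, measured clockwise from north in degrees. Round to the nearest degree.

234°

Three-point gradient (reference BH-01): Δ to BH-02 = (25, 180, +0.3), Δ to BH-03 = (55, 210, +0.4).
∂h/∂x = +0.001935, ∂h/∂y = +0.001398 (det = -4650).
Flow direction (−∇h) has components (-0.001935 E, -0.001398 N).
Azimuth = atan2(E, N) = atan2(-0.001935, -0.001398) = 234.2° ≈ 234°.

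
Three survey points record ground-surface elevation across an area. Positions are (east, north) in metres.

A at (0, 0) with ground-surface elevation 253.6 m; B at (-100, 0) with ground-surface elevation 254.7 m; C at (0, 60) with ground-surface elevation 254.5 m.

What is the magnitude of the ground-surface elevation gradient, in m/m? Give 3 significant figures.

0.0186 m/m

∂z/∂x = (254.7 − 253.6) / (-100 − 0) = -0.01100
∂z/∂y = (254.5 − 253.6) / (60 − 0) = +0.01500
|∇f| = √(-0.01100² + 0.01500²) = 0.0186 m/m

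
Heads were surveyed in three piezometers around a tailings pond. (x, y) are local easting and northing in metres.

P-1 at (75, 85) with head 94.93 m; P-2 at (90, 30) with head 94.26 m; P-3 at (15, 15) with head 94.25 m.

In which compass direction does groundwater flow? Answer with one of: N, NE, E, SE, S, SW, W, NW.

Taking P-1 as reference: P-2−P-1 = (15, -55, -0.67); P-3−P-1 = (-60, -70, -0.68).
Solve a·Δx + b·Δy = Δh: det = 15·(-70) − (-60)·(-55) = -4350.
∂h/∂x = [(-0.67)·(-70) − (-0.68)·(-55)] / -4350 = -0.002184
∂h/∂y = [15·(-0.68) − (-60)·(-0.67)] / -4350 = +0.01159
Flow = −∇h = (+0.002184 east, -0.01159 north), which points south.

S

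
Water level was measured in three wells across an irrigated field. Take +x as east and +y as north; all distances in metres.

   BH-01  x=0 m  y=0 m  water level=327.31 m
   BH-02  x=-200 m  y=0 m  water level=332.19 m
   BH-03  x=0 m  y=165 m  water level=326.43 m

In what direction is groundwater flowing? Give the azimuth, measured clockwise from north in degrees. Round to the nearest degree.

078°

∂h/∂x = (332.19 − 327.31) / (-200 − 0) = -0.02440
∂h/∂y = (326.43 − 327.31) / (165 − 0) = -0.005333
Flow direction (−∇h) has components (+0.02440 E, +0.005333 N).
Azimuth = atan2(E, N) = atan2(+0.02440, +0.005333) = 77.7° ≈ 078°.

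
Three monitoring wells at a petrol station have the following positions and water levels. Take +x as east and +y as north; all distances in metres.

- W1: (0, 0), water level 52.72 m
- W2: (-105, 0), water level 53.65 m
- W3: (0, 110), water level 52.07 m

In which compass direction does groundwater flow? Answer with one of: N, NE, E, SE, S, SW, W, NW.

NE

∂h/∂x = (53.65 − 52.72) / (-105 − 0) = -0.008857
∂h/∂y = (52.07 − 52.72) / (110 − 0) = -0.005909
Flow = −∇h = (+0.008857 east, +0.005909 north), which points northeast.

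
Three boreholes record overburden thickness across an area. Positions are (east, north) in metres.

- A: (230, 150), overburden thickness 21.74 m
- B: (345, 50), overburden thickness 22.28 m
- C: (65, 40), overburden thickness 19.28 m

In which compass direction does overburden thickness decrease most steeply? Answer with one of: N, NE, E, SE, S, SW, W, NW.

SW

With d = a·x + b·y + c and A as origin, the differences give:
  115·a + (-100)·b = +0.54
  (-165)·a + (-110)·b = -2.46
Eliminate b (×(-110) and ×(-100), subtract): -29150·a = -305.400 → a = ∂d/∂x = +0.01048
Back-substitute: b = ∂d/∂y = +0.006648.
Steepest decrease is along −∇f = (-0.01048 E, -0.006648 N) → southwest.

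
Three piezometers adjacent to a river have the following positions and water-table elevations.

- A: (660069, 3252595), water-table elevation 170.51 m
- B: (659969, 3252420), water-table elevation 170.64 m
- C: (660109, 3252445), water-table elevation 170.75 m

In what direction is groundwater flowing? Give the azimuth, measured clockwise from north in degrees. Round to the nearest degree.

With h = a·x + b·y + c and A as origin, the differences give:
  (-100)·a + (-175)·b = +0.13
  40·a + (-150)·b = +0.24
Eliminate b (×(-150) and ×(-175), subtract): 22000·a = 22.500 → a = ∂h/∂x = +0.001023
Back-substitute: b = ∂h/∂y = -0.001327.
Flow direction (−∇h) has components (-0.001023 E, +0.001327 N).
Azimuth = atan2(E, N) = atan2(-0.001023, +0.001327) = 322.4° ≈ 322°.

322°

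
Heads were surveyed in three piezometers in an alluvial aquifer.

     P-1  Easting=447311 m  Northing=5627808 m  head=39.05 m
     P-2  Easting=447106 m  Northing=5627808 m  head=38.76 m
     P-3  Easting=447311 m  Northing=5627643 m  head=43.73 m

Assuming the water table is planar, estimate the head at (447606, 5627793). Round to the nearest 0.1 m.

∂h/∂x = (38.76 − 39.05) / (447106 − 447311) = +0.001415
∂h/∂y = (43.73 − 39.05) / (5627643 − 5627808) = -0.02836
h(447606, 5627793) = 39.05 + (+0.001415)·(295) + (-0.02836)·(-15) = 39.05 +0.417 +0.425 = 39.893 m.

39.9 m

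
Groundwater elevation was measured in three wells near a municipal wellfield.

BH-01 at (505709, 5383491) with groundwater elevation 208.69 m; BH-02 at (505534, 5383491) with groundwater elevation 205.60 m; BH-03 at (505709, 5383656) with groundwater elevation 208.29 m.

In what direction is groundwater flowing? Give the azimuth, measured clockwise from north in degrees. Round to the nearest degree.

278°

∂h/∂x = (205.60 − 208.69) / (505534 − 505709) = +0.01766
∂h/∂y = (208.29 − 208.69) / (5383656 − 5383491) = -0.002424
Flow direction (−∇h) has components (-0.01766 E, +0.002424 N).
Azimuth = atan2(E, N) = atan2(-0.01766, +0.002424) = 277.8° ≈ 278°.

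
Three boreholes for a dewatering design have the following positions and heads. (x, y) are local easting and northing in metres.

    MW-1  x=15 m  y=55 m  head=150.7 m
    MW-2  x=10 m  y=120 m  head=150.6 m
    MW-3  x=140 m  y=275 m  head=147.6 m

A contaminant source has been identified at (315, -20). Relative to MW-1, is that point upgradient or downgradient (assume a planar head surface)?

downgradient

With h = a·x + b·y + c and MW-1 as origin, the differences give:
  (-5)·a + 65·b = -0.1
  125·a + 220·b = -3.1
Eliminate b (×220 and ×65, subtract): -9225·a = 179.50 → a = ∂h/∂x = -0.01946
Back-substitute: b = ∂h/∂y = -0.003035.
Head at (315, -20) = 150.7 + (-0.01946)·(300) + (-0.003035)·(-75) = 145.09 m.
That is lower than the 150.7 m at MW-1, so the point is downgradient.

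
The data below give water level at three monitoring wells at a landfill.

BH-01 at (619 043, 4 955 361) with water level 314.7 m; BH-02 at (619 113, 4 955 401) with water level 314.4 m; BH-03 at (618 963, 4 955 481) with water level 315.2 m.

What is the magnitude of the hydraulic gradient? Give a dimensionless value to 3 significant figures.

Differences from BH-01: to BH-02 (Δx, Δy, Δh) = (70, 40, -0.3); to BH-03 = (-80, 120, +0.5).
Determinant of the coordinate differences = 70·120 − (-80)·40 = 11600.
∂h/∂x = [(-0.3)·120 − (+0.5)·40] / 11600 = -0.004828
∂h/∂y = [70·(+0.5) − (-80)·(-0.3)] / 11600 = +0.0009483
|∇h| = √(-0.004828² + 0.0009483²) = 0.00492

0.00492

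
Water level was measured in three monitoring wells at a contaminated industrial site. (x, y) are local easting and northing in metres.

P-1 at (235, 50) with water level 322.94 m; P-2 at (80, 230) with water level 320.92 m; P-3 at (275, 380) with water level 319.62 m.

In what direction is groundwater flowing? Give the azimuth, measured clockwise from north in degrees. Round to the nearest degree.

353°

Differences from P-1: to P-2 (Δx, Δy, Δh) = (-155, 180, -2.02); to P-3 = (40, 330, -3.32).
Determinant of the coordinate differences = (-155)·330 − 40·180 = -58350.
∂h/∂x = [(-2.02)·330 − (-3.32)·180] / -58350 = +0.001183
∂h/∂y = [(-155)·(-3.32) − 40·(-2.02)] / -58350 = -0.01020
Flow direction (−∇h) has components (-0.001183 E, +0.01020 N).
Azimuth = atan2(E, N) = atan2(-0.001183, +0.01020) = 353.4° ≈ 353°.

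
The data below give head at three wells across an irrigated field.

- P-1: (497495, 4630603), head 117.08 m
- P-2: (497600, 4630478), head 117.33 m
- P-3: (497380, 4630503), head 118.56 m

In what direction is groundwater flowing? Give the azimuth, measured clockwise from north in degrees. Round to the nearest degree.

041°

With h = a·x + b·y + c and P-1 as origin, the differences give:
  105·a + (-125)·b = +0.25
  (-115)·a + (-100)·b = +1.48
Eliminate b (×(-100) and ×(-125), subtract): -24875·a = 160.000 → a = ∂h/∂x = -0.006432
Back-substitute: b = ∂h/∂y = -0.007403.
Flow direction (−∇h) has components (+0.006432 E, +0.007403 N).
Azimuth = atan2(E, N) = atan2(+0.006432, +0.007403) = 41.0° ≈ 041°.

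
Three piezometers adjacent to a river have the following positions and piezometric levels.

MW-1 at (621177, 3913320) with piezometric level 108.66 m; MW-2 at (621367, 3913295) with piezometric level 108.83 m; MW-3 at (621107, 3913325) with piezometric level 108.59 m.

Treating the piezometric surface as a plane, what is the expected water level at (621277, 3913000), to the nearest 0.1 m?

108.2 m

With h = a·x + b·y + c and MW-1 as origin, the differences give:
  190·a + (-25)·b = +0.17
  (-70)·a + 5·b = -0.07
Eliminate b (×5 and ×(-25), subtract): -800·a = -0.900 → a = ∂h/∂x = +0.001125
Back-substitute: b = ∂h/∂y = +0.001750.
h(621277, 3913000) = 108.66 + (+0.001125)·(100) + (+0.001750)·(-320) = 108.66 +0.112 -0.560 = 108.213 m.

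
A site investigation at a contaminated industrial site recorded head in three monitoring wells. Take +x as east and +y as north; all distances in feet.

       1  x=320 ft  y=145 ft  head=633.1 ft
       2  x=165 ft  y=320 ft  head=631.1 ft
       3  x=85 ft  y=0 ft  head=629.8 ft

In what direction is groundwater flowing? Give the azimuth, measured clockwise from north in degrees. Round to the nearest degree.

267°

With h = a·x + b·y + c and 1 as origin, the differences give:
  (-155)·a + 175·b = -2.0
  (-235)·a + (-145)·b = -3.3
Eliminate b (×(-145) and ×175, subtract): 63600·a = 867.50 → a = ∂h/∂x = +0.01364
Back-substitute: b = ∂h/∂y = +0.0006525.
Flow direction (−∇h) has components (-0.01364 E, -0.0006525 N).
Azimuth = atan2(E, N) = atan2(-0.01364, -0.0006525) = 267.3° ≈ 267°.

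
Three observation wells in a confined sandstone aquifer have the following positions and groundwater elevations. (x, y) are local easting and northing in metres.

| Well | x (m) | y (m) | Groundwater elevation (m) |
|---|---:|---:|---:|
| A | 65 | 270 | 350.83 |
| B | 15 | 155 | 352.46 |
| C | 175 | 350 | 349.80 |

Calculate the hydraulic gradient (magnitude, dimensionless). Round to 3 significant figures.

0.0148

Three-point gradient (reference A): Δ to B = (-50, -115, +1.63), Δ to C = (110, 80, -1.03).
∂h/∂x = +0.001382, ∂h/∂y = -0.01477 (det = 8650).
|∇h| = √(0.001382² + -0.01477²) = 0.01483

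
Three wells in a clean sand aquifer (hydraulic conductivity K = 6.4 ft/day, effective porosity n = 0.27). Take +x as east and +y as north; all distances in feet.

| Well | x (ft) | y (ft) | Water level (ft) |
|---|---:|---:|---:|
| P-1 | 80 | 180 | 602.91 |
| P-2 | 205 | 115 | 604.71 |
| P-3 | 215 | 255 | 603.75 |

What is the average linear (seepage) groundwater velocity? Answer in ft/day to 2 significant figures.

Differences from P-1: to P-2 (Δx, Δy, Δh) = (125, -65, +1.80); to P-3 = (135, 75, +0.84).
Solve a·Δx + b·Δy = Δh: det = 125·75 − 135·(-65) = 18150.
∂h/∂x = [(+1.80)·75 − (+0.84)·(-65)] / 18150 = +0.01045
∂h/∂y = [125·(+0.84) − 135·(+1.80)] / 18150 = -0.007603
|∇h| = √(0.01045² + -0.007603²) = 0.01292
Seepage velocity v = K·i/n = 6.4 × 0.01292 / 0.27 = 0.3063 ft/day.

0.31 ft/day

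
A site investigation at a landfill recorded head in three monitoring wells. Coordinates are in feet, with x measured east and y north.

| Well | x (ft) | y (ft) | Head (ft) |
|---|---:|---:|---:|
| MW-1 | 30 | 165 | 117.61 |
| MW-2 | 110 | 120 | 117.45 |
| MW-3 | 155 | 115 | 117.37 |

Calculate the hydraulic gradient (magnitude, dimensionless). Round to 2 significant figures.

0.0018

With h = a·x + b·y + c and MW-1 as origin, the differences give:
  80·a + (-45)·b = -0.16
  125·a + (-50)·b = -0.24
Eliminate b (×(-50) and ×(-45), subtract): 1625·a = -2.800 → a = ∂h/∂x = -0.001723
Back-substitute: b = ∂h/∂y = +0.0004923.
|∇h| = √(-0.001723² + 0.0004923²) = 0.001792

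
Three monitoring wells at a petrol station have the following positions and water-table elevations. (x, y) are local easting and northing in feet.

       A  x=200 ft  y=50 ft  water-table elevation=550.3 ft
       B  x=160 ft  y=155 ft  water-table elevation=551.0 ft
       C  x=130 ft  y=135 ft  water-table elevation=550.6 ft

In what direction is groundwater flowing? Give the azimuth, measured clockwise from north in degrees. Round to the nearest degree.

Taking A as reference: B−A = (-40, 105, +0.7); C−A = (-70, 85, +0.3).
Solve a·Δx + b·Δy = Δh: det = (-40)·85 − (-70)·105 = 3950.
∂h/∂x = [(+0.7)·85 − (+0.3)·105] / 3950 = +0.007089
∂h/∂y = [(-40)·(+0.3) − (-70)·(+0.7)] / 3950 = +0.009367
Flow direction (−∇h) has components (-0.007089 E, -0.009367 N).
Azimuth = atan2(E, N) = atan2(-0.007089, -0.009367) = 217.1° ≈ 217°.

217°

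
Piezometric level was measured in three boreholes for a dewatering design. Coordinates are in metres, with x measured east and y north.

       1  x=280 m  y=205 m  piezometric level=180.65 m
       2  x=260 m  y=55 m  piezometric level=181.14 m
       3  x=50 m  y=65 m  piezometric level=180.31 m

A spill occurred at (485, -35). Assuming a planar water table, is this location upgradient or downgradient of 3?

upgradient

Taking 1 as reference: 2−1 = (-20, -150, +0.49); 3−1 = (-230, -140, -0.34).
Determinant of the coordinate differences = (-20)·(-140) − (-230)·(-150) = -31700.
∂h/∂x = [(+0.49)·(-140) − (-0.34)·(-150)] / -31700 = +0.003773
∂h/∂y = [(-20)·(-0.34) − (-230)·(+0.49)] / -31700 = -0.003770
Head at (485, -35) = 180.65 + (+0.003773)·(205) + (-0.003770)·(-240) = 182.33 m.
That is higher than the 180.31 m at 3, so the point is upgradient.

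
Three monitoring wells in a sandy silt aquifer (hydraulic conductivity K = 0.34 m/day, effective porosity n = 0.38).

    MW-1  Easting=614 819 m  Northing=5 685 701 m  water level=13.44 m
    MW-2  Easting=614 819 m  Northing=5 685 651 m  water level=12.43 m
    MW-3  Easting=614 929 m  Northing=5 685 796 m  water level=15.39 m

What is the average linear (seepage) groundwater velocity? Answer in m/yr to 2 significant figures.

Three-point gradient (reference MW-1): Δ to MW-2 = (0, -50, -1.01), Δ to MW-3 = (110, 95, +1.95).
∂h/∂x = +0.0002818, ∂h/∂y = +0.02020 (det = 5500).
|∇h| = √(0.0002818² + 0.02020²) = 0.0202
Seepage velocity v = K·i/n = 0.34 × 0.0202 / 0.38 = 0.01807 m/day = 6.6 m/yr.

6.6 m/yr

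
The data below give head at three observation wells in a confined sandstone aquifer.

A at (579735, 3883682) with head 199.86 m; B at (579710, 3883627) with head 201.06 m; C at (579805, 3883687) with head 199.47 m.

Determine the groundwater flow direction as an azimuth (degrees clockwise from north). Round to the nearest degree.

012°

With h = a·x + b·y + c and A as origin, the differences give:
  (-25)·a + (-55)·b = +1.20
  70·a + 5·b = -0.39
Eliminate b (×5 and ×(-55), subtract): 3725·a = -15.450 → a = ∂h/∂x = -0.004148
Back-substitute: b = ∂h/∂y = -0.01993.
Flow direction (−∇h) has components (+0.004148 E, +0.01993 N).
Azimuth = atan2(E, N) = atan2(+0.004148, +0.01993) = 11.8° ≈ 012°.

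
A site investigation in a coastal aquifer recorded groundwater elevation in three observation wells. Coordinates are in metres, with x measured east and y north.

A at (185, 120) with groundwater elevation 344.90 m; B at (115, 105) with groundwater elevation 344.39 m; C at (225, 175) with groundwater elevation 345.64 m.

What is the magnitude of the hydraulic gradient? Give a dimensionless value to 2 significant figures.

0.011

Taking A as reference: B−A = (-70, -15, -0.51); C−A = (40, 55, +0.74).
Determinant of the coordinate differences = (-70)·55 − 40·(-15) = -3250.
∂h/∂x = [(-0.51)·55 − (+0.74)·(-15)] / -3250 = +0.005215
∂h/∂y = [(-70)·(+0.74) − 40·(-0.51)] / -3250 = +0.009662
|∇h| = √(0.005215² + 0.009662²) = 0.01098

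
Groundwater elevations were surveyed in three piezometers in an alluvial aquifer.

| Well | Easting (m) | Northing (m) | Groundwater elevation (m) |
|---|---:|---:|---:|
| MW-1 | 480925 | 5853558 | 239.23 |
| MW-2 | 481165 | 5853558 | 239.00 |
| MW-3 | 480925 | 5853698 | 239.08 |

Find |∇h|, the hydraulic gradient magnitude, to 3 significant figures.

0.00144

∂h/∂x = (239.00 − 239.23) / (481165 − 480925) = -0.0009583
∂h/∂y = (239.08 − 239.23) / (5853698 − 5853558) = -0.001071
|∇h| = √(-0.0009583² + -0.001071²) = 0.001437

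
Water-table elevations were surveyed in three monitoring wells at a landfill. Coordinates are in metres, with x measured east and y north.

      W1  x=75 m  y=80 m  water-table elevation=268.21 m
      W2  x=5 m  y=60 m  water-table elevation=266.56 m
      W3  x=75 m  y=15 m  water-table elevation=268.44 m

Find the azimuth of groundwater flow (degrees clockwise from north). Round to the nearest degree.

Differences from W1: to W2 (Δx, Δy, Δh) = (-70, -20, -1.65); to W3 = (0, -65, +0.23).
Solve a·Δx + b·Δy = Δh: det = (-70)·(-65) − 0·(-20) = 4550.
∂h/∂x = [(-1.65)·(-65) − (+0.23)·(-20)] / 4550 = +0.02458
∂h/∂y = [(-70)·(+0.23) − 0·(-1.65)] / 4550 = -0.003538
Flow direction (−∇h) has components (-0.02458 E, +0.003538 N).
Azimuth = atan2(E, N) = atan2(-0.02458, +0.003538) = 278.2° ≈ 278°.

278°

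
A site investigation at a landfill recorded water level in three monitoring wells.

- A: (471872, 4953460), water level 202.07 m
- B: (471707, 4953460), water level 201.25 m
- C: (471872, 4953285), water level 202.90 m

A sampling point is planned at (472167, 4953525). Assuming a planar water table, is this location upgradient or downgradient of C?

∂h/∂x = (201.25 − 202.07) / (471707 − 471872) = +0.004970
∂h/∂y = (202.90 − 202.07) / (4953285 − 4953460) = -0.004743
Head at (472167, 4953525) = 202.07 + (+0.004970)·(295) + (-0.004743)·(65) = 203.23 m.
That is higher than the 202.90 m at C, so the point is upgradient.

upgradient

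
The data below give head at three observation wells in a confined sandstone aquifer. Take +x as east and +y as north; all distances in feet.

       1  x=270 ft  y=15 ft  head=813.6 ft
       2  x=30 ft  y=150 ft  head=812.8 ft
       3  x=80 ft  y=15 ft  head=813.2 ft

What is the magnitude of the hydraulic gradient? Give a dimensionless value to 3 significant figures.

0.00303

Three-point gradient (reference 1): Δ to 2 = (-240, 135, -0.8), Δ to 3 = (-190, 0, -0.4).
∂h/∂x = +0.002105, ∂h/∂y = -0.002183 (det = 25650).
|∇h| = √(0.002105² + -0.002183²) = 0.003033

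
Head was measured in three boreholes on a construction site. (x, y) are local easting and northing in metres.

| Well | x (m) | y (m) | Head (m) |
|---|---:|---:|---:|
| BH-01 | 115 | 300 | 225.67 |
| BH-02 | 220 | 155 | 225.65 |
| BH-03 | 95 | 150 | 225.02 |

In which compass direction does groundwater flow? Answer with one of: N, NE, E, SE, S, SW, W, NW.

SW

Three-point gradient (reference BH-01): Δ to BH-02 = (105, -145, -0.02), Δ to BH-03 = (-20, -150, -0.65).
∂h/∂x = +0.004893, ∂h/∂y = +0.003681 (det = -18650).
Flow = −∇h = (-0.004893 east, -0.003681 north), which points southwest.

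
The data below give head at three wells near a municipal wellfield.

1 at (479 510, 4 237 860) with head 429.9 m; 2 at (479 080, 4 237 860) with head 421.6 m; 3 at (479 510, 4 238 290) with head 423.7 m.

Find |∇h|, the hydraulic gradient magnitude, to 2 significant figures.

∂h/∂x = (421.6 − 429.9) / (479080 − 479510) = +0.01930
∂h/∂y = (423.7 − 429.9) / (4238290 − 4237860) = -0.01442
|∇h| = √(0.01930² + -0.01442²) = 0.02409

0.024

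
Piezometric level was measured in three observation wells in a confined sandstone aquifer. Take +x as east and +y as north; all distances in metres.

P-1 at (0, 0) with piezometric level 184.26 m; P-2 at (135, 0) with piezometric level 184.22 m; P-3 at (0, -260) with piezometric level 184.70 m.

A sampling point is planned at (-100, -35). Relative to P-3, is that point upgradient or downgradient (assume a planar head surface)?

downgradient

∂h/∂x = (184.22 − 184.26) / (135 − 0) = -0.0002963
∂h/∂y = (184.70 − 184.26) / (-260 − 0) = -0.001692
Head at (-100, -35) = 184.26 + (-0.0002963)·(-100) + (-0.001692)·(-35) = 184.35 m.
That is lower than the 184.70 m at P-3, so the point is downgradient.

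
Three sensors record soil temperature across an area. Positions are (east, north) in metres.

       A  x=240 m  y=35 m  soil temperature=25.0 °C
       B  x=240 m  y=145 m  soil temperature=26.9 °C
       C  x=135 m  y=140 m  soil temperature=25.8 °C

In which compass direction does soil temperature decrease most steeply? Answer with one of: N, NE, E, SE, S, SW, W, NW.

Differences from A: to B (Δx, Δy, Δh) = (0, 110, +1.9); to C = (-105, 105, +0.8).
Determinant of the coordinate differences = 0·105 − (-105)·110 = 11550.
∂T/∂x = [(+1.9)·105 − (+0.8)·110] / 11550 = +0.009654
∂T/∂y = [0·(+0.8) − (-105)·(+1.9)] / 11550 = +0.01727
Steepest decrease is along −∇f = (-0.009654 E, -0.01727 N) → southwest.

SW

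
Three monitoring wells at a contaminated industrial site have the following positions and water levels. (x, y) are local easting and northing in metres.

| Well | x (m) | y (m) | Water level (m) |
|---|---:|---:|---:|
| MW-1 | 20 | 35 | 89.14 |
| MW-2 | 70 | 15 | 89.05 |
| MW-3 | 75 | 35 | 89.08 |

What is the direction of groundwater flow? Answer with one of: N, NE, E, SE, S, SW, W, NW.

With h = a·x + b·y + c and MW-1 as origin, the differences give:
  50·a + (-20)·b = -0.09
  55·a + 0·b = -0.06
Eliminate b (×0 and ×(-20), subtract): 1100·a = -1.200 → a = ∂h/∂x = -0.001091
Back-substitute: b = ∂h/∂y = +0.001773.
Flow = −∇h = (+0.001091 east, -0.001773 north), which points southeast.

SE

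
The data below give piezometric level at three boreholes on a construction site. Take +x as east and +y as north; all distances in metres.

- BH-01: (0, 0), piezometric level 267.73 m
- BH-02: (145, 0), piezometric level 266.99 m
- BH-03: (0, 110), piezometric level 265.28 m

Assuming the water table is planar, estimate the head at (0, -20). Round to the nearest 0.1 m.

268.2 m

∂h/∂x = (266.99 − 267.73) / (145 − 0) = -0.005103
∂h/∂y = (265.28 − 267.73) / (110 − 0) = -0.02227
h(0, -20) = 267.73 + (-0.005103)·(0) + (-0.02227)·(-20) = 267.73 -0.000 +0.445 = 268.175 m.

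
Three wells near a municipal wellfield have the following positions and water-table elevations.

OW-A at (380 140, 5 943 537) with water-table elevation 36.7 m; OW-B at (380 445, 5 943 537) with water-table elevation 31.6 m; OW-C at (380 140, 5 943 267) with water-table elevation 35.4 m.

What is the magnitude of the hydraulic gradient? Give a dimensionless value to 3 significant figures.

∂h/∂x = (31.6 − 36.7) / (380445 − 380140) = -0.01672
∂h/∂y = (35.4 − 36.7) / (5943267 − 5943537) = +0.004815
|∇h| = √(-0.01672² + 0.004815²) = 0.0174

0.0174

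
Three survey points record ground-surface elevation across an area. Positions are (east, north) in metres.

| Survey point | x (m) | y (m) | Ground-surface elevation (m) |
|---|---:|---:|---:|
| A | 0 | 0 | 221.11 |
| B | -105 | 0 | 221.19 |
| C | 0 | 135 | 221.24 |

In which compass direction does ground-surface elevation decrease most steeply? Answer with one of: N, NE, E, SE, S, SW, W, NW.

∂z/∂x = (221.19 − 221.11) / (-105 − 0) = -0.0007619
∂z/∂y = (221.24 − 221.11) / (135 − 0) = +0.0009630
Steepest decrease is along −∇f = (+0.0007619 E, -0.0009630 N) → southeast.

SE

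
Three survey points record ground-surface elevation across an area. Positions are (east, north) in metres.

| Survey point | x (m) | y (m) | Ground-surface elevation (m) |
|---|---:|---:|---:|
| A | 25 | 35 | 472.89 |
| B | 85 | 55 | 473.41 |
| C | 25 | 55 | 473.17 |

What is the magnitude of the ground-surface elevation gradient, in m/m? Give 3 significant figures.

0.0146 m/m

With z = a·x + b·y + c and A as origin, the differences give:
  60·a + 20·b = +0.52
  0·a + 20·b = +0.28
Eliminate b (×20 and ×20, subtract): 1200·a = 4.800 → a = ∂z/∂x = +0.004000
Back-substitute: b = ∂z/∂y = +0.01400.
|∇f| = √(0.004000² + 0.01400²) = 0.01456 m/m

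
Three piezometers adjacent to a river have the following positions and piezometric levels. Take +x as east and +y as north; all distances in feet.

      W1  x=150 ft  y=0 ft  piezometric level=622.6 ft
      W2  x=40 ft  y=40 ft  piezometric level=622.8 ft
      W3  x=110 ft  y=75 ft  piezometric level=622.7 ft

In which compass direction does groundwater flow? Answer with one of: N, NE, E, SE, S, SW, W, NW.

Differences from W1: to W2 (Δx, Δy, Δh) = (-110, 40, +0.2); to W3 = (-40, 75, +0.1).
Determinant of the coordinate differences = (-110)·75 − (-40)·40 = -6650.
∂h/∂x = [(+0.2)·75 − (+0.1)·40] / -6650 = -0.001654
∂h/∂y = [(-110)·(+0.1) − (-40)·(+0.2)] / -6650 = +0.0004511
Flow = −∇h = (+0.001654 east, -0.0004511 north), which points east.

E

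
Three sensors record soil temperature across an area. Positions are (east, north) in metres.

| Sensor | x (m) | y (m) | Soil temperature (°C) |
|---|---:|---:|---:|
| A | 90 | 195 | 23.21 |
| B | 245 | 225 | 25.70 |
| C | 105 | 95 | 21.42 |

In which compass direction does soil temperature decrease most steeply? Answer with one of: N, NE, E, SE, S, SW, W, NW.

SW

With T = a·x + b·y + c and A as origin, the differences give:
  155·a + 30·b = +2.49
  15·a + (-100)·b = -1.79
Eliminate b (×(-100) and ×30, subtract): -15950·a = -195.300 → a = ∂T/∂x = +0.01224
Back-substitute: b = ∂T/∂y = +0.01974.
Steepest decrease is along −∇f = (-0.01224 E, -0.01974 N) → southwest.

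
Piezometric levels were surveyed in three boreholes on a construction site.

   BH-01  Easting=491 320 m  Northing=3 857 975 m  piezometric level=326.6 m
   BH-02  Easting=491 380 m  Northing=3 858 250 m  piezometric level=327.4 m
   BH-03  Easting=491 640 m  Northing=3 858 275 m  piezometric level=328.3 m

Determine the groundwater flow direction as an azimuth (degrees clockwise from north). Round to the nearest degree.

Differences from BH-01: to BH-02 (Δx, Δy, Δh) = (60, 275, +0.8); to BH-03 = (320, 300, +1.7).
Solve a·Δx + b·Δy = Δh: det = 60·300 − 320·275 = -70000.
∂h/∂x = [(+0.8)·300 − (+1.7)·275] / -70000 = +0.003250
∂h/∂y = [60·(+1.7) − 320·(+0.8)] / -70000 = +0.002200
Flow direction (−∇h) has components (-0.003250 E, -0.002200 N).
Azimuth = atan2(E, N) = atan2(-0.003250, -0.002200) = 235.9° ≈ 236°.

236°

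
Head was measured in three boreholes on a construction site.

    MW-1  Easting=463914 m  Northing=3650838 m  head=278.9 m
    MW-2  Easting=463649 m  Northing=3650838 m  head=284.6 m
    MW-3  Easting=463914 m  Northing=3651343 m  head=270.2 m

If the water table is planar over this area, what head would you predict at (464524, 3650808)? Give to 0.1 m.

266.3 m

∂h/∂x = (284.6 − 278.9) / (463649 − 463914) = -0.02151
∂h/∂y = (270.2 − 278.9) / (3651343 − 3650838) = -0.01723
h(464524, 3650808) = 278.9 + (-0.02151)·(610) + (-0.01723)·(-30) = 278.9 -13.121 +0.517 = 266.296 m.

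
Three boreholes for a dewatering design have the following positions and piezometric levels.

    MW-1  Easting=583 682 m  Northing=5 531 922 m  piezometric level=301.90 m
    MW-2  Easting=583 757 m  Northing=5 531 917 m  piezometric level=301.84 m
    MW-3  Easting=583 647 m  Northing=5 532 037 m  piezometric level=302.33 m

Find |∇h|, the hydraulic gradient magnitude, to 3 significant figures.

0.00361

Differences from MW-1: to MW-2 (Δx, Δy, Δh) = (75, -5, -0.06); to MW-3 = (-35, 115, +0.43).
Determinant of the coordinate differences = 75·115 − (-35)·(-5) = 8450.
∂h/∂x = [(-0.06)·115 − (+0.43)·(-5)] / 8450 = -0.0005621
∂h/∂y = [75·(+0.43) − (-35)·(-0.06)] / 8450 = +0.003568
|∇h| = √(-0.0005621² + 0.003568²) = 0.003612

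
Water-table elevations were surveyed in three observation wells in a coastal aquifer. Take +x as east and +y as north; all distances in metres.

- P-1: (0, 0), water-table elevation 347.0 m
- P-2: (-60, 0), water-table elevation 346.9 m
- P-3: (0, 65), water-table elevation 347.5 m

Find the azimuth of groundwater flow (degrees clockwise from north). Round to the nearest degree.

192°

∂h/∂x = (346.9 − 347.0) / (-60 − 0) = +0.001667
∂h/∂y = (347.5 − 347.0) / (65 − 0) = +0.007692
Flow direction (−∇h) has components (-0.001667 E, -0.007692 N).
Azimuth = atan2(E, N) = atan2(-0.001667, -0.007692) = 192.2° ≈ 192°.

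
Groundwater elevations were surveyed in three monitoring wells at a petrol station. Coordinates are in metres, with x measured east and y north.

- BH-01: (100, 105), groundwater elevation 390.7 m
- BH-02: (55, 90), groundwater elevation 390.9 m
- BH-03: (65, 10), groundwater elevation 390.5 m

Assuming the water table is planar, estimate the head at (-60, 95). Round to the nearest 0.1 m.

With h = a·x + b·y + c and BH-01 as origin, the differences give:
  (-45)·a + (-15)·b = +0.2
  (-35)·a + (-95)·b = -0.2
Eliminate b (×(-95) and ×(-15), subtract): 3750·a = -22.00 → a = ∂h/∂x = -0.005867
Back-substitute: b = ∂h/∂y = +0.004267.
h(-60, 95) = 390.7 + (-0.005867)·(-160) + (+0.004267)·(-10) = 390.7 +0.939 -0.043 = 391.596 m.

391.6 m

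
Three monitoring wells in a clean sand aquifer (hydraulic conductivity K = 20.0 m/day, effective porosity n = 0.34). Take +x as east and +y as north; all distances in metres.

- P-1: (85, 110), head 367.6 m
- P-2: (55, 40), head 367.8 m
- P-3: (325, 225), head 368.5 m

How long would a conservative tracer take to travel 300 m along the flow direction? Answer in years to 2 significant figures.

1.6 years

With h = a·x + b·y + c and P-1 as origin, the differences give:
  (-30)·a + (-70)·b = +0.2
  240·a + 115·b = +0.9
Eliminate b (×115 and ×(-70), subtract): 13350·a = 86.00 → a = ∂h/∂x = +0.006442
Back-substitute: b = ∂h/∂y = -0.005618.
|∇h| = √(0.006442² + -0.005618²) = 0.008548
Seepage velocity v = K·i/n = 20.0 × 0.008548 / 0.34 = 0.5028 m/day.
t = 300 / 0.5028 = 596.7 days = 1.63 years.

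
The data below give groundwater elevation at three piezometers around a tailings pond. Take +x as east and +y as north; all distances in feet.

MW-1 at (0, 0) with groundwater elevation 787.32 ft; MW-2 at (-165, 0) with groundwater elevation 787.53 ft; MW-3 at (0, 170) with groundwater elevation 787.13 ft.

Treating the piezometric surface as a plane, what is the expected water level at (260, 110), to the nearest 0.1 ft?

786.9 ft

∂h/∂x = (787.53 − 787.32) / (-165 − 0) = -0.001273
∂h/∂y = (787.13 − 787.32) / (170 − 0) = -0.001118
h(260, 110) = 787.32 + (-0.001273)·(260) + (-0.001118)·(110) = 787.32 -0.331 -0.123 = 786.866 ft.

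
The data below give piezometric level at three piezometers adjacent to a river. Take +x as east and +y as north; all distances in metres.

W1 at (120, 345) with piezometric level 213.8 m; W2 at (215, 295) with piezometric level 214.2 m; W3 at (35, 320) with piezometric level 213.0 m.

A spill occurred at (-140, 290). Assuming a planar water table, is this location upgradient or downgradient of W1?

downgradient

With h = a·x + b·y + c and W1 as origin, the differences give:
  95·a + (-50)·b = +0.4
  (-85)·a + (-25)·b = -0.8
Eliminate b (×(-25) and ×(-50), subtract): -6625·a = -50.00 → a = ∂h/∂x = +0.007547
Back-substitute: b = ∂h/∂y = +0.006340.
Head at (-140, 290) = 213.8 + (+0.007547)·(-260) + (+0.006340)·(-55) = 211.49 m.
That is lower than the 213.8 m at W1, so the point is downgradient.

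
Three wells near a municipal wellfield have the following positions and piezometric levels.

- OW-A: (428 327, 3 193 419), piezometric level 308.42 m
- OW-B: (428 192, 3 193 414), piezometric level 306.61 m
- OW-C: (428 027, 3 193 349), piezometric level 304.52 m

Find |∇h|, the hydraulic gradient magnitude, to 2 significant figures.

Three-point gradient (reference OW-A): Δ to OW-B = (-135, -5, -1.81), Δ to OW-C = (-300, -70, -3.90).
∂h/∂x = +0.01348, ∂h/∂y = -0.002075 (det = 7950).
|∇h| = √(0.01348² + -0.002075²) = 0.01364

0.014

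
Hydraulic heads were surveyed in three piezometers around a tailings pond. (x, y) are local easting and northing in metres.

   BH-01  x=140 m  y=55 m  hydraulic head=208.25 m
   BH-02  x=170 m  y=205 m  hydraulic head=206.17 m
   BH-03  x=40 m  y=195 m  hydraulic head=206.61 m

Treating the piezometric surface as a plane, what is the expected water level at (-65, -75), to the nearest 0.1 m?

Taking BH-01 as reference: BH-02−BH-01 = (30, 150, -2.08); BH-03−BH-01 = (-100, 140, -1.64).
Solve a·Δx + b·Δy = Δh: det = 30·140 − (-100)·150 = 19200.
∂h/∂x = [(-2.08)·140 − (-1.64)·150] / 19200 = -0.002354
∂h/∂y = [30·(-1.64) − (-100)·(-2.08)] / 19200 = -0.01340
h(-65, -75) = 208.25 + (-0.002354)·(-205) + (-0.01340)·(-130) = 208.25 +0.483 +1.741 = 210.474 m.

210.5 m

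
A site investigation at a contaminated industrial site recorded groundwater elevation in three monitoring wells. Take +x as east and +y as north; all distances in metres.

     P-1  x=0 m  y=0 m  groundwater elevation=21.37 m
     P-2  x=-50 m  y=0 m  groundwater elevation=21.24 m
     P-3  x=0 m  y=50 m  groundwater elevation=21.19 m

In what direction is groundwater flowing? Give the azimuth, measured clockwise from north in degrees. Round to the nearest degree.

∂h/∂x = (21.24 − 21.37) / (-50 − 0) = +0.002600
∂h/∂y = (21.19 − 21.37) / (50 − 0) = -0.003600
Flow direction (−∇h) has components (-0.002600 E, +0.003600 N).
Azimuth = atan2(E, N) = atan2(-0.002600, +0.003600) = 324.2° ≈ 324°.

324°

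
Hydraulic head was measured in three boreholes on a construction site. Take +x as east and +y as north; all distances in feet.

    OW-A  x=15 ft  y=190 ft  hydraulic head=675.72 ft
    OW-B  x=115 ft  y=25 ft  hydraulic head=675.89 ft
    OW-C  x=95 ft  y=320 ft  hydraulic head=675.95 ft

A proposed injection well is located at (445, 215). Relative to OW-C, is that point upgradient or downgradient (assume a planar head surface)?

Taking OW-A as reference: OW-B−OW-A = (100, -165, +0.17); OW-C−OW-A = (80, 130, +0.23).
Determinant of the coordinate differences = 100·130 − 80·(-165) = 26200.
∂h/∂x = [(+0.17)·130 − (+0.23)·(-165)] / 26200 = +0.002292
∂h/∂y = [100·(+0.23) − 80·(+0.17)] / 26200 = +0.0003588
Head at (445, 215) = 675.72 + (+0.002292)·(430) + (+0.0003588)·(25) = 676.71 ft.
That is higher than the 675.95 ft at OW-C, so the point is upgradient.

upgradient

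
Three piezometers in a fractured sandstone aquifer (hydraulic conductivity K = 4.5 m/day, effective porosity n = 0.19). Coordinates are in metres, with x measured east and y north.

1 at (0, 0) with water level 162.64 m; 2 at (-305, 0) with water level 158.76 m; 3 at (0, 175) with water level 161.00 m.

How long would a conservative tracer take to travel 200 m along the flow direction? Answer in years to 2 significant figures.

1.5 years

∂h/∂x = (158.76 − 162.64) / (-305 − 0) = +0.01272
∂h/∂y = (161.00 − 162.64) / (175 − 0) = -0.009371
|∇h| = √(0.01272² + -0.009371²) = 0.0158
Seepage velocity v = K·i/n = 4.5 × 0.0158 / 0.19 = 0.3742 m/day.
t = 200 / 0.3742 = 534.5 days = 1.46 years.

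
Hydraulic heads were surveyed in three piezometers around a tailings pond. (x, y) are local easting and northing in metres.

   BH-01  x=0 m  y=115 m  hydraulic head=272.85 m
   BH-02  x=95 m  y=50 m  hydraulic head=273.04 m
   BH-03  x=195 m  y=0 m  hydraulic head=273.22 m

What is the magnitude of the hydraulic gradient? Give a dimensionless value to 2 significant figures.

0.0017

Differences from BH-01: to BH-02 (Δx, Δy, Δh) = (95, -65, +0.19); to BH-03 = (195, -115, +0.37).
Solve a·Δx + b·Δy = Δh: det = 95·(-115) − 195·(-65) = 1750.
∂h/∂x = [(+0.19)·(-115) − (+0.37)·(-65)] / 1750 = +0.001257
∂h/∂y = [95·(+0.37) − 195·(+0.19)] / 1750 = -0.001086
|∇h| = √(0.001257² + -0.001086²) = 0.001661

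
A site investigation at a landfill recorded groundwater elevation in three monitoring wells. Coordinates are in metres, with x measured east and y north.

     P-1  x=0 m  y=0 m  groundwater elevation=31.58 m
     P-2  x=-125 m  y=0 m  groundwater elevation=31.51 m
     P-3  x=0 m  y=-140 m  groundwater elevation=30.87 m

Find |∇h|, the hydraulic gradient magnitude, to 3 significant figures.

∂h/∂x = (31.51 − 31.58) / (-125 − 0) = +0.0005600
∂h/∂y = (30.87 − 31.58) / (-140 − 0) = +0.005071
|∇h| = √(0.0005600² + 0.005071²) = 0.005102

0.00510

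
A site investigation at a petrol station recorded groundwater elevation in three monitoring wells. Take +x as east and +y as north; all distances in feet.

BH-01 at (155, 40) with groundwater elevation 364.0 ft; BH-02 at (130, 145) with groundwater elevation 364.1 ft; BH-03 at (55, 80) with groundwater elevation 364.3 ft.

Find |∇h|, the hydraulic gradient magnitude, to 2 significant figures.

Three-point gradient (reference BH-01): Δ to BH-02 = (-25, 105, +0.1), Δ to BH-03 = (-100, 40, +0.3).
∂h/∂x = -0.002895, ∂h/∂y = +0.0002632 (det = 9500).
|∇h| = √(-0.002895² + 0.0002632²) = 0.002907

0.0029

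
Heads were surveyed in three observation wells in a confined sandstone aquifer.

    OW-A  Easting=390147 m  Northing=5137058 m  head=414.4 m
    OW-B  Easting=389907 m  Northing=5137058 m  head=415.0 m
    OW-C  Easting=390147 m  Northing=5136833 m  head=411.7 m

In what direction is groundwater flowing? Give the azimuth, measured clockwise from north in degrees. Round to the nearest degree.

∂h/∂x = (415.0 − 414.4) / (389907 − 390147) = -0.002500
∂h/∂y = (411.7 − 414.4) / (5136833 − 5137058) = +0.01200
Flow direction (−∇h) has components (+0.002500 E, -0.01200 N).
Azimuth = atan2(E, N) = atan2(+0.002500, -0.01200) = 168.2° ≈ 168°.

168°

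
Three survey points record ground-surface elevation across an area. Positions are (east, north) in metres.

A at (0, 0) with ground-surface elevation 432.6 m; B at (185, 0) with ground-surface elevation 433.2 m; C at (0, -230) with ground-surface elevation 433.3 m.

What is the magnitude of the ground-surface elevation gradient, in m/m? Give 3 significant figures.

0.00445 m/m

∂z/∂x = (433.2 − 432.6) / (185 − 0) = +0.003243
∂z/∂y = (433.3 − 432.6) / (-230 − 0) = -0.003043
|∇f| = √(0.003243² + -0.003043²) = 0.004447 m/m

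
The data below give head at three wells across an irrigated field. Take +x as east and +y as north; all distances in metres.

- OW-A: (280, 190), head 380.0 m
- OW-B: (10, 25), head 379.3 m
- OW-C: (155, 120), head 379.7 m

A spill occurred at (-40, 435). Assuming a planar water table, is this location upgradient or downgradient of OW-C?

upgradient

With h = a·x + b·y + c and OW-A as origin, the differences give:
  (-270)·a + (-165)·b = -0.7
  (-125)·a + (-70)·b = -0.3
Eliminate b (×(-70) and ×(-165), subtract): -1725·a = -0.50 → a = ∂h/∂x = +0.0002899
Back-substitute: b = ∂h/∂y = +0.003768.
Head at (-40, 435) = 380.0 + (+0.0002899)·(-320) + (+0.003768)·(245) = 380.83 m.
That is higher than the 379.7 m at OW-C, so the point is upgradient.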